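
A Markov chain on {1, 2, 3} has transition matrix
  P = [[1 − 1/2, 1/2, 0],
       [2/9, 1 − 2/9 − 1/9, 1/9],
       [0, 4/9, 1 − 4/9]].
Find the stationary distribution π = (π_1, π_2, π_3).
π = (16/61, 36/61, 9/61)

This is a birth-death chain on three states, which satisfies detailed balance: π_1 · P_{12} = π_2 · P_{21} and π_2 · P_{23} = π_3 · P_{32}.
From π_1 · 1/2 = π_2 · 2/9: π_2/π_1 = (1/2)/(2/9) = 9/4.
From π_2 · 1/9 = π_3 · 4/9: π_3/π_2 = (1/9)/(4/9) = 1/4.
Take π_1 proportional to 1; then unnormalized π = (1, 9/4, 9/16). Normalize by dividing by the sum 61/16:
  π = (16/61, 36/61, 9/61).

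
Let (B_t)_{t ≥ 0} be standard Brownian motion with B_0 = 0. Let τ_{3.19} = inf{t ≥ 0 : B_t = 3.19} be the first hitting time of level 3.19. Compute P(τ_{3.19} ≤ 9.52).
P(τ_{3.19} ≤ 9.52) = 2(1 − Φ(3.19/√9.52)) = 2(1 − Φ(1.0339)) ≈ 0.3012

By the reflection principle for standard BM, P(τ_b ≤ t) = 2 · P(B_t ≥ b). Since B_t ~ N(0, t), P(B_t ≥ 3.19) = 1 − Φ(3.19/√t) = 1 − Φ(3.19/√9.52) = 1 − Φ(1.0339) ≈ 0.15059. Doubling: P(τ_{3.19} ≤ 9.52) ≈ 2 · 0.15059 = 0.30118 ≈ 0.3012.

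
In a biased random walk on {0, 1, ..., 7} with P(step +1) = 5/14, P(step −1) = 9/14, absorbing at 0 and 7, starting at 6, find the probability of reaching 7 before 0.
P(hit 7 before 0) = (1 − (9/5)^6) / (1 − (9/5)^7) = 644770/1176211

Let u_k denote P(reach 7 before 0 | start at k). Boundary: u_0 = 0, u_7 = 1. Recurrence: u_k = 5/14·u_{k+1} + 9/14·u_{k-1} for 1 ≤ k ≤ 6. Try u_k = A + B·r^k with r = q/p = (9/14)/(5/14) = 9/5. Substitution satisfies the recurrence; boundary conditions give:
  u_k = (1 − r^k) / (1 − r^N) = (1 − (9/5)^6) / (1 − (9/5)^7) = 644770/1176211.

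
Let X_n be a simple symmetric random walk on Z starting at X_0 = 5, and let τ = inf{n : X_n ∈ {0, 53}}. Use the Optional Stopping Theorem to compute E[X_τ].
E[X_τ] = 5

X_n is a martingale and τ is a bounded-mean stopping time (indeed τ is finite a.s. with bounded expectation since the walk is in a bounded region). By the OST, E[X_τ] = E[X_0] = 5. Equivalently: E[X_τ] = 53 · P(hit 53 first) + 0 · P(hit 0 first) = 53 · (5/53) = 5.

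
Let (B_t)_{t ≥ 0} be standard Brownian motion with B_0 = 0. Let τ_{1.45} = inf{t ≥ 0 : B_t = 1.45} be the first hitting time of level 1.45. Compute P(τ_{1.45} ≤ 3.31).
P(τ_{1.45} ≤ 3.31) = 2(1 − Φ(1.45/√3.31)) = 2(1 − Φ(0.7970)) ≈ 0.4255

By the reflection principle for standard BM, P(τ_b ≤ t) = 2 · P(B_t ≥ b). Since B_t ~ N(0, t), P(B_t ≥ 1.45) = 1 − Φ(1.45/√t) = 1 − Φ(1.45/√3.31) = 1 − Φ(0.7970) ≈ 0.21273. Doubling: P(τ_{1.45} ≤ 3.31) ≈ 2 · 0.21273 = 0.42546 ≈ 0.4255.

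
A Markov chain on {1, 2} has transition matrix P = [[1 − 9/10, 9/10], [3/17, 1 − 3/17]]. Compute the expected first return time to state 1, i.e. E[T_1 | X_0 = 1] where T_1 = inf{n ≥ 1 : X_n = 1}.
E[T_1 | X_0 = 1] = 1/π_1 = 61/10

For an irreducible recurrent Markov chain with stationary distribution π, E[T_i | X_0 = i] = 1/π_i (Kac's formula). Here π_1 = (3/17)/(9/10 + 3/17) = (3/17)/(183/170) = 10/61, so E[T_1 | X_0 = 1] = 1/π_1 = (9/10 + 3/17)/(3/17) = (183/170)/(3/17) = 61/10.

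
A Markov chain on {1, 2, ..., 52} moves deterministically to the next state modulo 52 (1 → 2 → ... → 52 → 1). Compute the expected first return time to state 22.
E[T_22 | X_0 = 22] = 52

The chain cycles deterministically, so starting at state 22 it returns in exactly 52 steps. Equivalently, the stationary distribution is uniform π_j = 1/52 for every state j, so by Kac's formula E[T_22] = 1/π_22 = 52.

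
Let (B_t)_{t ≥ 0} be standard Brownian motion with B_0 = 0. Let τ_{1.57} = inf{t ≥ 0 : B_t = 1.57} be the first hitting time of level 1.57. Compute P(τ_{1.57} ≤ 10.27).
P(τ_{1.57} ≤ 10.27) = 2(1 − Φ(1.57/√10.27)) = 2(1 − Φ(0.4899)) ≈ 0.6242

By the reflection principle for standard BM, P(τ_b ≤ t) = 2 · P(B_t ≥ b). Since B_t ~ N(0, t), P(B_t ≥ 1.57) = 1 − Φ(1.57/√t) = 1 − Φ(1.57/√10.27) = 1 − Φ(0.4899) ≈ 0.31210. Doubling: P(τ_{1.57} ≤ 10.27) ≈ 2 · 0.31210 = 0.62420 ≈ 0.6242.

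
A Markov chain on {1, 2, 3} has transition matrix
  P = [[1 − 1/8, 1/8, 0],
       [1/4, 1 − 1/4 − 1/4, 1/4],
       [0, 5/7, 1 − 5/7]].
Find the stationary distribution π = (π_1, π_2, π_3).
π = (40/67, 20/67, 7/67)

This is a birth-death chain on three states, which satisfies detailed balance: π_1 · P_{12} = π_2 · P_{21} and π_2 · P_{23} = π_3 · P_{32}.
From π_1 · 1/8 = π_2 · 1/4: π_2/π_1 = (1/8)/(1/4) = 1/2.
From π_2 · 1/4 = π_3 · 5/7: π_3/π_2 = (1/4)/(5/7) = 7/20.
Take π_1 proportional to 1; then unnormalized π = (1, 1/2, 7/40). Normalize by dividing by the sum 67/40:
  π = (40/67, 20/67, 7/67).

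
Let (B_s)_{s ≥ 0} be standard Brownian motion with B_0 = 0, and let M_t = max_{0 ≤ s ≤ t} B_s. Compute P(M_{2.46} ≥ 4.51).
P(M_{2.46} ≥ 4.51) = 2·P(B_{2.46} ≥ 4.51) = 2(1 − Φ(4.51/√2.46)) ≈ 0.0040

By the reflection principle for Brownian motion, P(M_t ≥ a) = 2 · P(B_t ≥ a) for a ≥ 0. Since B_t ~ N(0, t), P(B_t ≥ 4.51) = 1 − Φ(4.51/√t) = 1 − Φ(4.51/√2.46) = 1 − Φ(2.8755). So
  P(M_{2.46} ≥ 4.51) = 2(1 − Φ(2.8755)) ≈ 0.0040.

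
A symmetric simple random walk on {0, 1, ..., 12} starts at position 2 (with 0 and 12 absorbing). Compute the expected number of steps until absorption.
E[τ | X_0 = 2] = 20

Let v_k = E[τ | X_0 = k]. Boundary: v_0 = v_12 = 0. Recurrence: v_k = 1 + (v_{k-1} + v_{k+1})/2 for 1 ≤ k ≤ 11. The particular solution to v_k − (v_{k-1} + v_{k+1})/2 = 1 is v_k = −k^2. Adding homogeneous solution A + B k and matching boundaries gives v_k = k (12 − k). Substituting k = 2: v_2 = 2 · 10 = 20.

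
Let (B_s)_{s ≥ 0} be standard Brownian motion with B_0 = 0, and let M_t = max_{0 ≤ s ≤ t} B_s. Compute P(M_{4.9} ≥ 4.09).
P(M_{4.9} ≥ 4.09) = 2·P(B_{4.9} ≥ 4.09) = 2(1 − Φ(4.09/√4.9)) ≈ 0.0646

By the reflection principle for Brownian motion, P(M_t ≥ a) = 2 · P(B_t ≥ a) for a ≥ 0. Since B_t ~ N(0, t), P(B_t ≥ 4.09) = 1 − Φ(4.09/√t) = 1 − Φ(4.09/√4.9) = 1 − Φ(1.8477). So
  P(M_{4.9} ≥ 4.09) = 2(1 − Φ(1.8477)) ≈ 0.0646.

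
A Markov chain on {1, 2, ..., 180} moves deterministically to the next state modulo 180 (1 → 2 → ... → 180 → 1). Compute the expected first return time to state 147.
E[T_147 | X_0 = 147] = 180

The chain cycles deterministically, so starting at state 147 it returns in exactly 180 steps. Equivalently, the stationary distribution is uniform π_j = 1/180 for every state j, so by Kac's formula E[T_147] = 1/π_147 = 180.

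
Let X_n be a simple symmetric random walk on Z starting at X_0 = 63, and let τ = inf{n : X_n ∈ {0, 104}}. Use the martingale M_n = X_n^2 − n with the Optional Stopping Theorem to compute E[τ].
E[τ] = 2583

M_n = X_n^2 − n is a martingale (since E[X_{n+1}^2 | F_n] = X_n^2 + 1). By OST (τ has finite mean in a bounded region), E[M_τ] = E[M_0] = X_0^2 − 0 = 63^2 = 3969. Also E[M_τ] = E[X_τ^2] − E[τ]. The walk exits at 0 or 104, with P(hit 104 first) = 63/104, so E[X_τ^2] = 104^2 · 63/104 + 0 = 6552. Thus E[τ] = E[X_τ^2] − E[M_τ] = 6552 − 3969 = 2583 = 63(104 − 63) = 2583.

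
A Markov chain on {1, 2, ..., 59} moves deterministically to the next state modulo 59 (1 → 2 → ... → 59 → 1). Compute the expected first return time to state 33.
E[T_33 | X_0 = 33] = 59

The chain cycles deterministically, so starting at state 33 it returns in exactly 59 steps. Equivalently, the stationary distribution is uniform π_j = 1/59 for every state j, so by Kac's formula E[T_33] = 1/π_33 = 59.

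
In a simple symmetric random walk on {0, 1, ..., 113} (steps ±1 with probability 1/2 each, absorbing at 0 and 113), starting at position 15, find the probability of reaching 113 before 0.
P(hit 113 before 0) = 15/113

Let u_k = P(hit 113 before 0 | start at k). Then u_0 = 0, u_113 = 1, and u_k = u_{k-1}/2 + u_{k+1}/2 for 1 ≤ k ≤ 112. This harmonic recurrence is solved by u_k = k/113, giving u_15 = 15/113.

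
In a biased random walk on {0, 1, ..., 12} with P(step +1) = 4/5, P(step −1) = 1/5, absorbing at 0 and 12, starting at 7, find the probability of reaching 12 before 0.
P(hit 12 before 0) = (1 − (1/4)^7) / (1 − (1/4)^12) = 5592064/5592405

Let u_k denote P(reach 12 before 0 | start at k). Boundary: u_0 = 0, u_12 = 1. Recurrence: u_k = 4/5·u_{k+1} + 1/5·u_{k-1} for 1 ≤ k ≤ 11. Try u_k = A + B·r^k with r = q/p = (1/5)/(4/5) = 1/4. Substitution satisfies the recurrence; boundary conditions give:
  u_k = (1 − r^k) / (1 − r^N) = (1 − (1/4)^7) / (1 − (1/4)^12) = 5592064/5592405.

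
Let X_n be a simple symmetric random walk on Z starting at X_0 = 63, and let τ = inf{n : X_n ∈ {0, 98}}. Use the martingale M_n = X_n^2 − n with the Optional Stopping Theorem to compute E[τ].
E[τ] = 2205

M_n = X_n^2 − n is a martingale (since E[X_{n+1}^2 | F_n] = X_n^2 + 1). By OST (τ has finite mean in a bounded region), E[M_τ] = E[M_0] = X_0^2 − 0 = 63^2 = 3969. Also E[M_τ] = E[X_τ^2] − E[τ]. The walk exits at 0 or 98, with P(hit 98 first) = 63/98, so E[X_τ^2] = 98^2 · 63/98 + 0 = 6174. Thus E[τ] = E[X_τ^2] − E[M_τ] = 6174 − 3969 = 2205 = 63(98 − 63) = 2205.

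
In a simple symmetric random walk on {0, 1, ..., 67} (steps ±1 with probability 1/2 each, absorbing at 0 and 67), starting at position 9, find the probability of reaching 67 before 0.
P(hit 67 before 0) = 9/67

Let u_k = P(hit 67 before 0 | start at k). Then u_0 = 0, u_67 = 1, and u_k = u_{k-1}/2 + u_{k+1}/2 for 1 ≤ k ≤ 66. This harmonic recurrence is solved by u_k = k/67, giving u_9 = 9/67.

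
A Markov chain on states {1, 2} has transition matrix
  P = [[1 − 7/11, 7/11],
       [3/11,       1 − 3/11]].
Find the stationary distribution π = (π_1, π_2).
π_1 = 3/10, π_2 = 7/10

Solve πP = π with π_1 + π_2 = 1. From πP = π: π_1 · (1 − 7/11) + π_2 · 3/11 = π_1 ⇒ π_2 · 3/11 = π_1 · 7/11 ⇒ π_2/π_1 = (7/11)/(3/11) = 7/3. Together with π_1 + π_2 = 1:
  π_1 = (3/11)/(7/11 + 3/11) = (3/11)/(10/11) = 3/10,
  π_2 = (7/11)/(7/11 + 3/11) = (7/11)/(10/11) = 7/10.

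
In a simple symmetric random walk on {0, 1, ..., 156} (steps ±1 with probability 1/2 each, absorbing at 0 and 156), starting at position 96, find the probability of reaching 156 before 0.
P(hit 156 before 0) = 96/156 = 8/13

Let u_k = P(hit 156 before 0 | start at k). Then u_0 = 0, u_156 = 1, and u_k = u_{k-1}/2 + u_{k+1}/2 for 1 ≤ k ≤ 155. This harmonic recurrence is solved by u_k = k/156, giving u_96 = 96/156 = 8/13.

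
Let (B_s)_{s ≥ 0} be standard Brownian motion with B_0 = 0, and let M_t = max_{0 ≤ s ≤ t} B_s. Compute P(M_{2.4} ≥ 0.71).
P(M_{2.4} ≥ 0.71) = 2·P(B_{2.4} ≥ 0.71) = 2(1 − Φ(0.71/√2.4)) ≈ 0.6467

By the reflection principle for Brownian motion, P(M_t ≥ a) = 2 · P(B_t ≥ a) for a ≥ 0. Since B_t ~ N(0, t), P(B_t ≥ 0.71) = 1 − Φ(0.71/√t) = 1 − Φ(0.71/√2.4) = 1 − Φ(0.4583). So
  P(M_{2.4} ≥ 0.71) = 2(1 − Φ(0.4583)) ≈ 0.6467.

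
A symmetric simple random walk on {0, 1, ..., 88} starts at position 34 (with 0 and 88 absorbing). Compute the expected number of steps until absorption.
E[τ | X_0 = 34] = 1836

Let v_k = E[τ | X_0 = k]. Boundary: v_0 = v_88 = 0. Recurrence: v_k = 1 + (v_{k-1} + v_{k+1})/2 for 1 ≤ k ≤ 87. The particular solution to v_k − (v_{k-1} + v_{k+1})/2 = 1 is v_k = −k^2. Adding homogeneous solution A + B k and matching boundaries gives v_k = k (88 − k). Substituting k = 34: v_34 = 34 · 54 = 1836.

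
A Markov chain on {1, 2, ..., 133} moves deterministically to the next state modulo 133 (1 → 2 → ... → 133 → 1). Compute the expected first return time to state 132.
E[T_132 | X_0 = 132] = 133

The chain cycles deterministically, so starting at state 132 it returns in exactly 133 steps. Equivalently, the stationary distribution is uniform π_j = 1/133 for every state j, so by Kac's formula E[T_132] = 1/π_132 = 133.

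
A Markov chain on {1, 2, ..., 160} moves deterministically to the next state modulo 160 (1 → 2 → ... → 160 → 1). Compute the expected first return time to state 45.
E[T_45 | X_0 = 45] = 160

The chain cycles deterministically, so starting at state 45 it returns in exactly 160 steps. Equivalently, the stationary distribution is uniform π_j = 1/160 for every state j, so by Kac's formula E[T_45] = 1/π_45 = 160.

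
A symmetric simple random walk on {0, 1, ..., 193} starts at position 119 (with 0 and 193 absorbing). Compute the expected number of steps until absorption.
E[τ | X_0 = 119] = 8806

Let v_k = E[τ | X_0 = k]. Boundary: v_0 = v_193 = 0. Recurrence: v_k = 1 + (v_{k-1} + v_{k+1})/2 for 1 ≤ k ≤ 192. The particular solution to v_k − (v_{k-1} + v_{k+1})/2 = 1 is v_k = −k^2. Adding homogeneous solution A + B k and matching boundaries gives v_k = k (193 − k). Substituting k = 119: v_119 = 119 · 74 = 8806.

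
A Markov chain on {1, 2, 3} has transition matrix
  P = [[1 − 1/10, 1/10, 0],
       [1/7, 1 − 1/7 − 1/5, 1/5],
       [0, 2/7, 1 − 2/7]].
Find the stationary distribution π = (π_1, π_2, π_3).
π = (100/219, 70/219, 49/219)

This is a birth-death chain on three states, which satisfies detailed balance: π_1 · P_{12} = π_2 · P_{21} and π_2 · P_{23} = π_3 · P_{32}.
From π_1 · 1/10 = π_2 · 1/7: π_2/π_1 = (1/10)/(1/7) = 7/10.
From π_2 · 1/5 = π_3 · 2/7: π_3/π_2 = (1/5)/(2/7) = 7/10.
Take π_1 proportional to 1; then unnormalized π = (1, 7/10, 49/100). Normalize by dividing by the sum 219/100:
  π = (100/219, 70/219, 49/219).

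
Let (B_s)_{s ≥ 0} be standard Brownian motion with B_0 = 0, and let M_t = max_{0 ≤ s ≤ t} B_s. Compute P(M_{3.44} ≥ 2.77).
P(M_{3.44} ≥ 2.77) = 2·P(B_{3.44} ≥ 2.77) = 2(1 − Φ(2.77/√3.44)) ≈ 0.1353

By the reflection principle for Brownian motion, P(M_t ≥ a) = 2 · P(B_t ≥ a) for a ≥ 0. Since B_t ~ N(0, t), P(B_t ≥ 2.77) = 1 − Φ(2.77/√t) = 1 − Φ(2.77/√3.44) = 1 − Φ(1.4935). So
  P(M_{3.44} ≥ 2.77) = 2(1 − Φ(1.4935)) ≈ 0.1353.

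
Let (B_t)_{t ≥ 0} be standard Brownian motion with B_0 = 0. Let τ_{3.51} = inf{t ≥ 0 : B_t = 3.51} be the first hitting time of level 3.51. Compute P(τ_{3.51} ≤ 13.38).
P(τ_{3.51} ≤ 13.38) = 2(1 − Φ(3.51/√13.38)) = 2(1 − Φ(0.9596)) ≈ 0.3373

By the reflection principle for standard BM, P(τ_b ≤ t) = 2 · P(B_t ≥ b). Since B_t ~ N(0, t), P(B_t ≥ 3.51) = 1 − Φ(3.51/√t) = 1 − Φ(3.51/√13.38) = 1 − Φ(0.9596) ≈ 0.16863. Doubling: P(τ_{3.51} ≤ 13.38) ≈ 2 · 0.16863 = 0.33726 ≈ 0.3373.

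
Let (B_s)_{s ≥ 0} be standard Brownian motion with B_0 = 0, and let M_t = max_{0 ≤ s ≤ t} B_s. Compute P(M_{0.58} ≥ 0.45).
P(M_{0.58} ≥ 0.45) = 2·P(B_{0.58} ≥ 0.45) = 2(1 − Φ(0.45/√0.58)) ≈ 0.5546

By the reflection principle for Brownian motion, P(M_t ≥ a) = 2 · P(B_t ≥ a) for a ≥ 0. Since B_t ~ N(0, t), P(B_t ≥ 0.45) = 1 − Φ(0.45/√t) = 1 − Φ(0.45/√0.58) = 1 − Φ(0.5909). So
  P(M_{0.58} ≥ 0.45) = 2(1 − Φ(0.5909)) ≈ 0.5546.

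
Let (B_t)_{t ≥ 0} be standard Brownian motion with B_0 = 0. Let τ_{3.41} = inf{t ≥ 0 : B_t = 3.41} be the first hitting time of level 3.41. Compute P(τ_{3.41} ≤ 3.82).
P(τ_{3.41} ≤ 3.82) = 2(1 − Φ(3.41/√3.82)) = 2(1 − Φ(1.7447)) ≈ 0.0810

By the reflection principle for standard BM, P(τ_b ≤ t) = 2 · P(B_t ≥ b). Since B_t ~ N(0, t), P(B_t ≥ 3.41) = 1 − Φ(3.41/√t) = 1 − Φ(3.41/√3.82) = 1 − Φ(1.7447) ≈ 0.04052. Doubling: P(τ_{3.41} ≤ 3.82) ≈ 2 · 0.04052 = 0.08104 ≈ 0.0810.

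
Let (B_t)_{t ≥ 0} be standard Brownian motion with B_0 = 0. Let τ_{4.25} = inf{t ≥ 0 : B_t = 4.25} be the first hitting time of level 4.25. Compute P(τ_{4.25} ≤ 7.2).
P(τ_{4.25} ≤ 7.2) = 2(1 − Φ(4.25/√7.2)) = 2(1 − Φ(1.5839)) ≈ 0.1132

By the reflection principle for standard BM, P(τ_b ≤ t) = 2 · P(B_t ≥ b). Since B_t ~ N(0, t), P(B_t ≥ 4.25) = 1 − Φ(4.25/√t) = 1 − Φ(4.25/√7.2) = 1 − Φ(1.5839) ≈ 0.05661. Doubling: P(τ_{4.25} ≤ 7.2) ≈ 2 · 0.05661 = 0.11322 ≈ 0.1132.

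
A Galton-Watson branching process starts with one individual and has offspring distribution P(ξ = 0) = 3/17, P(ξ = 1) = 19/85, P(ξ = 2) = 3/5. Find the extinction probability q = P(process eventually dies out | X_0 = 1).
q = 5/17

The pgf is f(s) = 3/17 + 19/85·s + 3/5·s². The extinction probability q is the smallest fixed point of f in [0, 1]. Setting s = f(s):
  3/5·s² + (19/85 − 1)·s + 3/17 = 0
  3/5·s² − (3/17 + 3/5)·s + 3/17 = 0
which factors as (s − 1)·(3/5·s − 3/17) = 0, giving roots s = 1 and s = (3/17)/(3/5) = 5/17.
Mean offspring μ = 19/85 + 2·3/5 = 121/85 > 1 (supercritical), so q < 1. The extinction probability is the smaller root: q = (3/17)/(3/5) = 5/17.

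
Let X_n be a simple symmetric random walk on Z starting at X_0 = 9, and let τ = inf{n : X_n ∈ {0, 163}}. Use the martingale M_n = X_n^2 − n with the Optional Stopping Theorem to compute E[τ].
E[τ] = 1386

M_n = X_n^2 − n is a martingale (since E[X_{n+1}^2 | F_n] = X_n^2 + 1). By OST (τ has finite mean in a bounded region), E[M_τ] = E[M_0] = X_0^2 − 0 = 9^2 = 81. Also E[M_τ] = E[X_τ^2] − E[τ]. The walk exits at 0 or 163, with P(hit 163 first) = 9/163, so E[X_τ^2] = 163^2 · 9/163 + 0 = 1467. Thus E[τ] = E[X_τ^2] − E[M_τ] = 1467 − 81 = 1386 = 9(163 − 9) = 1386.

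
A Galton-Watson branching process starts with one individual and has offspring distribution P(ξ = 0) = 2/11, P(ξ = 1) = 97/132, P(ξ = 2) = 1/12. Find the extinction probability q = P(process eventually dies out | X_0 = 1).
q = 1

Mean offspring μ = 0·2/11 + 1·97/132 + 2·1/12 = 119/132 ≤ 1. For μ ≤ 1 with offspring not concentrated at 1, the Galton-Watson process goes extinct almost surely, so q = 1.
(Algebraic check: The pgf is f(s) = 2/11 + 97/132·s + 1/12·s². The extinction probability q is the smallest fixed point of f in [0, 1]. Setting s = f(s):
  1/12·s² + (97/132 − 1)·s + 2/11 = 0
  1/12·s² − (2/11 + 1/12)·s + 2/11 = 0
which factors as (s − 1)·(1/12·s − 2/11) = 0, giving roots s = 1 and s = (2/11)/(1/12) = 24/11. Since 24/11 ≥ 1, the smallest root in [0, 1] is s = 1.)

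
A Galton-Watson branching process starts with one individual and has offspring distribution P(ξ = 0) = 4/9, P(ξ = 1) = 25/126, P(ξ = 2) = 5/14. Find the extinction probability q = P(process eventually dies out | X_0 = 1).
q = 1

Mean offspring μ = 0·4/9 + 1·25/126 + 2·5/14 = 115/126 ≤ 1. For μ ≤ 1 with offspring not concentrated at 1, the Galton-Watson process goes extinct almost surely, so q = 1.
(Algebraic check: The pgf is f(s) = 4/9 + 25/126·s + 5/14·s². The extinction probability q is the smallest fixed point of f in [0, 1]. Setting s = f(s):
  5/14·s² + (25/126 − 1)·s + 4/9 = 0
  5/14·s² − (4/9 + 5/14)·s + 4/9 = 0
which factors as (s − 1)·(5/14·s − 4/9) = 0, giving roots s = 1 and s = (4/9)/(5/14) = 56/45. Since 56/45 ≥ 1, the smallest root in [0, 1] is s = 1.)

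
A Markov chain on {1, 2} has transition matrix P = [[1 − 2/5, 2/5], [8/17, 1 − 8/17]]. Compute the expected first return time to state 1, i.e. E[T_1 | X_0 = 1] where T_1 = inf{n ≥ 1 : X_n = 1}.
E[T_1 | X_0 = 1] = 1/π_1 = 37/20

For an irreducible recurrent Markov chain with stationary distribution π, E[T_i | X_0 = i] = 1/π_i (Kac's formula). Here π_1 = (8/17)/(2/5 + 8/17) = (8/17)/(74/85) = 20/37, so E[T_1 | X_0 = 1] = 1/π_1 = (2/5 + 8/17)/(8/17) = (74/85)/(8/17) = 37/20.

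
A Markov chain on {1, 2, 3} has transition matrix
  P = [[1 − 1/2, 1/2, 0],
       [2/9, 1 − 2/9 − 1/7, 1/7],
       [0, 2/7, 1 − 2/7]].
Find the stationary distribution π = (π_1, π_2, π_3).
π = (8/35, 18/35, 9/35)

This is a birth-death chain on three states, which satisfies detailed balance: π_1 · P_{12} = π_2 · P_{21} and π_2 · P_{23} = π_3 · P_{32}.
From π_1 · 1/2 = π_2 · 2/9: π_2/π_1 = (1/2)/(2/9) = 9/4.
From π_2 · 1/7 = π_3 · 2/7: π_3/π_2 = (1/7)/(2/7) = 1/2.
Take π_1 proportional to 1; then unnormalized π = (1, 9/4, 9/8). Normalize by dividing by the sum 35/8:
  π = (8/35, 18/35, 9/35).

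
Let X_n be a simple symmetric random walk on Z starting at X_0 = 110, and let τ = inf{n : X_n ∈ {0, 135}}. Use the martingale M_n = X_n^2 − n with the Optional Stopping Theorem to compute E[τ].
E[τ] = 2750

M_n = X_n^2 − n is a martingale (since E[X_{n+1}^2 | F_n] = X_n^2 + 1). By OST (τ has finite mean in a bounded region), E[M_τ] = E[M_0] = X_0^2 − 0 = 110^2 = 12100. Also E[M_τ] = E[X_τ^2] − E[τ]. The walk exits at 0 or 135, with P(hit 135 first) = 110/135, so E[X_τ^2] = 135^2 · 110/135 + 0 = 14850. Thus E[τ] = E[X_τ^2] − E[M_τ] = 14850 − 12100 = 2750 = 110(135 − 110) = 2750.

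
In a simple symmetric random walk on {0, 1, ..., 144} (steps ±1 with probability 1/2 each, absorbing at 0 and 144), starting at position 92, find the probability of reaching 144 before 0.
P(hit 144 before 0) = 92/144 = 23/36

Let u_k = P(hit 144 before 0 | start at k). Then u_0 = 0, u_144 = 1, and u_k = u_{k-1}/2 + u_{k+1}/2 for 1 ≤ k ≤ 143. This harmonic recurrence is solved by u_k = k/144, giving u_92 = 92/144 = 23/36.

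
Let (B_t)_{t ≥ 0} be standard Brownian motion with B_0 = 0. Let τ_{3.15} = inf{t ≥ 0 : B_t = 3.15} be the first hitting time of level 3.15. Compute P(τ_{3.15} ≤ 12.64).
P(τ_{3.15} ≤ 12.64) = 2(1 − Φ(3.15/√12.64)) = 2(1 − Φ(0.8860)) ≈ 0.3756

By the reflection principle for standard BM, P(τ_b ≤ t) = 2 · P(B_t ≥ b). Since B_t ~ N(0, t), P(B_t ≥ 3.15) = 1 − Φ(3.15/√t) = 1 − Φ(3.15/√12.64) = 1 − Φ(0.8860) ≈ 0.18781. Doubling: P(τ_{3.15} ≤ 12.64) ≈ 2 · 0.18781 = 0.37562 ≈ 0.3756.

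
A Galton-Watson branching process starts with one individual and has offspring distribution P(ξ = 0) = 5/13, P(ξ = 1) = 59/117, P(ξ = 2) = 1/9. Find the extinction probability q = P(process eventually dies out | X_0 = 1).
q = 1

Mean offspring μ = 0·5/13 + 1·59/117 + 2·1/9 = 85/117 ≤ 1. For μ ≤ 1 with offspring not concentrated at 1, the Galton-Watson process goes extinct almost surely, so q = 1.
(Algebraic check: The pgf is f(s) = 5/13 + 59/117·s + 1/9·s². The extinction probability q is the smallest fixed point of f in [0, 1]. Setting s = f(s):
  1/9·s² + (59/117 − 1)·s + 5/13 = 0
  1/9·s² − (5/13 + 1/9)·s + 5/13 = 0
which factors as (s − 1)·(1/9·s − 5/13) = 0, giving roots s = 1 and s = (5/13)/(1/9) = 45/13. Since 45/13 ≥ 1, the smallest root in [0, 1] is s = 1.)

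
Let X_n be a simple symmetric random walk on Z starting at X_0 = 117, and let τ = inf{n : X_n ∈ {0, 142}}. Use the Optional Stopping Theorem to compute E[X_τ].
E[X_τ] = 117

X_n is a martingale and τ is a bounded-mean stopping time (indeed τ is finite a.s. with bounded expectation since the walk is in a bounded region). By the OST, E[X_τ] = E[X_0] = 117. Equivalently: E[X_τ] = 142 · P(hit 142 first) + 0 · P(hit 0 first) = 142 · (117/142) = 117.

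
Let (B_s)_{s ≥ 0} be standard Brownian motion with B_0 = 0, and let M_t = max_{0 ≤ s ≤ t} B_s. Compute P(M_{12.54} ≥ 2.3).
P(M_{12.54} ≥ 2.3) = 2·P(B_{12.54} ≥ 2.3) = 2(1 − Φ(2.3/√12.54)) ≈ 0.5160

By the reflection principle for Brownian motion, P(M_t ≥ a) = 2 · P(B_t ≥ a) for a ≥ 0. Since B_t ~ N(0, t), P(B_t ≥ 2.3) = 1 − Φ(2.3/√t) = 1 − Φ(2.3/√12.54) = 1 − Φ(0.6495). So
  P(M_{12.54} ≥ 2.3) = 2(1 − Φ(0.6495)) ≈ 0.5160.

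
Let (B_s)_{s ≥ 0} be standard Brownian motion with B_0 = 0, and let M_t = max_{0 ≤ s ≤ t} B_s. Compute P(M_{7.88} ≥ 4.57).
P(M_{7.88} ≥ 4.57) = 2·P(B_{7.88} ≥ 4.57) = 2(1 − Φ(4.57/√7.88)) ≈ 0.1035

By the reflection principle for Brownian motion, P(M_t ≥ a) = 2 · P(B_t ≥ a) for a ≥ 0. Since B_t ~ N(0, t), P(B_t ≥ 4.57) = 1 − Φ(4.57/√t) = 1 − Φ(4.57/√7.88) = 1 − Φ(1.6280). So
  P(M_{7.88} ≥ 4.57) = 2(1 − Φ(1.6280)) ≈ 0.1035.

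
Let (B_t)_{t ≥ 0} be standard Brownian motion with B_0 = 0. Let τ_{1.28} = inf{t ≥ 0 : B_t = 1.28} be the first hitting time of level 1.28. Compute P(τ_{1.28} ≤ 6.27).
P(τ_{1.28} ≤ 6.27) = 2(1 − Φ(1.28/√6.27)) = 2(1 − Φ(0.5112)) ≈ 0.6092

By the reflection principle for standard BM, P(τ_b ≤ t) = 2 · P(B_t ≥ b). Since B_t ~ N(0, t), P(B_t ≥ 1.28) = 1 − Φ(1.28/√t) = 1 − Φ(1.28/√6.27) = 1 − Φ(0.5112) ≈ 0.30461. Doubling: P(τ_{1.28} ≤ 6.27) ≈ 2 · 0.30461 = 0.60922 ≈ 0.6092.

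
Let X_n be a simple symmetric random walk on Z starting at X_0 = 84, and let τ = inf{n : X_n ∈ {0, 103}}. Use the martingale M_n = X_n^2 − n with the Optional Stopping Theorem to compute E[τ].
E[τ] = 1596

M_n = X_n^2 − n is a martingale (since E[X_{n+1}^2 | F_n] = X_n^2 + 1). By OST (τ has finite mean in a bounded region), E[M_τ] = E[M_0] = X_0^2 − 0 = 84^2 = 7056. Also E[M_τ] = E[X_τ^2] − E[τ]. The walk exits at 0 or 103, with P(hit 103 first) = 84/103, so E[X_τ^2] = 103^2 · 84/103 + 0 = 8652. Thus E[τ] = E[X_τ^2] − E[M_τ] = 8652 − 7056 = 1596 = 84(103 − 84) = 1596.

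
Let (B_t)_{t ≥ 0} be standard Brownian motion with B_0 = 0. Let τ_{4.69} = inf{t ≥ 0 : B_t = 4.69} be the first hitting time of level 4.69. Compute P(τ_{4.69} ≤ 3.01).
P(τ_{4.69} ≤ 3.01) = 2(1 − Φ(4.69/√3.01)) = 2(1 − Φ(2.7033)) ≈ 0.0069

By the reflection principle for standard BM, P(τ_b ≤ t) = 2 · P(B_t ≥ b). Since B_t ~ N(0, t), P(B_t ≥ 4.69) = 1 − Φ(4.69/√t) = 1 − Φ(4.69/√3.01) = 1 − Φ(2.7033) ≈ 0.00343. Doubling: P(τ_{4.69} ≤ 3.01) ≈ 2 · 0.00343 = 0.00686 ≈ 0.0069.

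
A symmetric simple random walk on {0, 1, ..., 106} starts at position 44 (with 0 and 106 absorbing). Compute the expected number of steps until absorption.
E[τ | X_0 = 44] = 2728

Let v_k = E[τ | X_0 = k]. Boundary: v_0 = v_106 = 0. Recurrence: v_k = 1 + (v_{k-1} + v_{k+1})/2 for 1 ≤ k ≤ 105. The particular solution to v_k − (v_{k-1} + v_{k+1})/2 = 1 is v_k = −k^2. Adding homogeneous solution A + B k and matching boundaries gives v_k = k (106 − k). Substituting k = 44: v_44 = 44 · 62 = 2728.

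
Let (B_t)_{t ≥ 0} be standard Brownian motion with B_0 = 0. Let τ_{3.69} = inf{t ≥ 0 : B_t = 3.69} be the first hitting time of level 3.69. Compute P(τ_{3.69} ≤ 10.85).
P(τ_{3.69} ≤ 10.85) = 2(1 − Φ(3.69/√10.85)) = 2(1 − Φ(1.1202)) ≈ 0.2626

By the reflection principle for standard BM, P(τ_b ≤ t) = 2 · P(B_t ≥ b). Since B_t ~ N(0, t), P(B_t ≥ 3.69) = 1 − Φ(3.69/√t) = 1 − Φ(3.69/√10.85) = 1 − Φ(1.1202) ≈ 0.13131. Doubling: P(τ_{3.69} ≤ 10.85) ≈ 2 · 0.13131 = 0.26262 ≈ 0.2626.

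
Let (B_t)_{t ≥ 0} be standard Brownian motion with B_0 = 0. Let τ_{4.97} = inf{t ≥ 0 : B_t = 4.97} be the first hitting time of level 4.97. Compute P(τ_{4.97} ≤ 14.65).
P(τ_{4.97} ≤ 14.65) = 2(1 − Φ(4.97/√14.65)) = 2(1 − Φ(1.2985)) ≈ 0.1941

By the reflection principle for standard BM, P(τ_b ≤ t) = 2 · P(B_t ≥ b). Since B_t ~ N(0, t), P(B_t ≥ 4.97) = 1 − Φ(4.97/√t) = 1 − Φ(4.97/√14.65) = 1 − Φ(1.2985) ≈ 0.09706. Doubling: P(τ_{4.97} ≤ 14.65) ≈ 2 · 0.09706 = 0.19412 ≈ 0.1941.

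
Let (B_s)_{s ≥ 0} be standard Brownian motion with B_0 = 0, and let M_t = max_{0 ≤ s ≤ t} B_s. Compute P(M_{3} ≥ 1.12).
P(M_{3} ≥ 1.12) = 2·P(B_{3} ≥ 1.12) = 2(1 − Φ(1.12/√3)) ≈ 0.5179

By the reflection principle for Brownian motion, P(M_t ≥ a) = 2 · P(B_t ≥ a) for a ≥ 0. Since B_t ~ N(0, t), P(B_t ≥ 1.12) = 1 − Φ(1.12/√t) = 1 − Φ(1.12/√3) = 1 − Φ(0.6466). So
  P(M_{3} ≥ 1.12) = 2(1 − Φ(0.6466)) ≈ 0.5179.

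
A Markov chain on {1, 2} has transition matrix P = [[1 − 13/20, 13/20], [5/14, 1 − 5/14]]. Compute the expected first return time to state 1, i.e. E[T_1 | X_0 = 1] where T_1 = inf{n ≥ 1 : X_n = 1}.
E[T_1 | X_0 = 1] = 1/π_1 = 141/50

For an irreducible recurrent Markov chain with stationary distribution π, E[T_i | X_0 = i] = 1/π_i (Kac's formula). Here π_1 = (5/14)/(13/20 + 5/14) = (5/14)/(141/140) = 50/141, so E[T_1 | X_0 = 1] = 1/π_1 = (13/20 + 5/14)/(5/14) = (141/140)/(5/14) = 141/50.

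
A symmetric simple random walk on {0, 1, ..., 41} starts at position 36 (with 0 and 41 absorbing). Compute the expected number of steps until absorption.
E[τ | X_0 = 36] = 180

Let v_k = E[τ | X_0 = k]. Boundary: v_0 = v_41 = 0. Recurrence: v_k = 1 + (v_{k-1} + v_{k+1})/2 for 1 ≤ k ≤ 40. The particular solution to v_k − (v_{k-1} + v_{k+1})/2 = 1 is v_k = −k^2. Adding homogeneous solution A + B k and matching boundaries gives v_k = k (41 − k). Substituting k = 36: v_36 = 36 · 5 = 180.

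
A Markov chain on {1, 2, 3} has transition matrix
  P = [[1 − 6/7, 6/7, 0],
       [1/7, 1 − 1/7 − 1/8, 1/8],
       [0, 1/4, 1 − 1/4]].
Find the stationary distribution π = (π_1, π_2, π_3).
π = (1/10, 3/5, 3/10)

This is a birth-death chain on three states, which satisfies detailed balance: π_1 · P_{12} = π_2 · P_{21} and π_2 · P_{23} = π_3 · P_{32}.
From π_1 · 6/7 = π_2 · 1/7: π_2/π_1 = (6/7)/(1/7) = 6.
From π_2 · 1/8 = π_3 · 1/4: π_3/π_2 = (1/8)/(1/4) = 1/2.
Take π_1 proportional to 1; then unnormalized π = (1, 6, 3). Normalize by dividing by the sum 10:
  π = (1/10, 3/5, 3/10).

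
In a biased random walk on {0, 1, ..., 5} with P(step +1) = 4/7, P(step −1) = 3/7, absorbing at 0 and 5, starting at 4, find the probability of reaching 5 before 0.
P(hit 5 before 0) = (1 − (3/4)^4) / (1 − (3/4)^5) = 700/781

Let u_k denote P(reach 5 before 0 | start at k). Boundary: u_0 = 0, u_5 = 1. Recurrence: u_k = 4/7·u_{k+1} + 3/7·u_{k-1} for 1 ≤ k ≤ 4. Try u_k = A + B·r^k with r = q/p = (3/7)/(4/7) = 3/4. Substitution satisfies the recurrence; boundary conditions give:
  u_k = (1 − r^k) / (1 − r^N) = (1 − (3/4)^4) / (1 − (3/4)^5) = 700/781.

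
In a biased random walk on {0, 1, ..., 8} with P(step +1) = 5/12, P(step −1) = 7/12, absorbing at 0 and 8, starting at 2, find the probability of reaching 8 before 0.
P(hit 8 before 0) = (1 − (7/5)^2) / (1 − (7/5)^8) = 15625/223924

Let u_k denote P(reach 8 before 0 | start at k). Boundary: u_0 = 0, u_8 = 1. Recurrence: u_k = 5/12·u_{k+1} + 7/12·u_{k-1} for 1 ≤ k ≤ 7. Try u_k = A + B·r^k with r = q/p = (7/12)/(5/12) = 7/5. Substitution satisfies the recurrence; boundary conditions give:
  u_k = (1 − r^k) / (1 − r^N) = (1 − (7/5)^2) / (1 − (7/5)^8) = 15625/223924.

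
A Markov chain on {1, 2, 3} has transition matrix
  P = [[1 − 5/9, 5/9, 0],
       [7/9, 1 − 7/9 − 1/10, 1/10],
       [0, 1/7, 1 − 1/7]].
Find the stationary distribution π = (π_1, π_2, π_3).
π = (14/31, 10/31, 7/31)

This is a birth-death chain on three states, which satisfies detailed balance: π_1 · P_{12} = π_2 · P_{21} and π_2 · P_{23} = π_3 · P_{32}.
From π_1 · 5/9 = π_2 · 7/9: π_2/π_1 = (5/9)/(7/9) = 5/7.
From π_2 · 1/10 = π_3 · 1/7: π_3/π_2 = (1/10)/(1/7) = 7/10.
Take π_1 proportional to 1; then unnormalized π = (1, 5/7, 1/2). Normalize by dividing by the sum 31/14:
  π = (14/31, 10/31, 7/31).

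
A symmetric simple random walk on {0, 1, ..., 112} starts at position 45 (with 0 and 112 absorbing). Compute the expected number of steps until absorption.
E[τ | X_0 = 45] = 3015

Let v_k = E[τ | X_0 = k]. Boundary: v_0 = v_112 = 0. Recurrence: v_k = 1 + (v_{k-1} + v_{k+1})/2 for 1 ≤ k ≤ 111. The particular solution to v_k − (v_{k-1} + v_{k+1})/2 = 1 is v_k = −k^2. Adding homogeneous solution A + B k and matching boundaries gives v_k = k (112 − k). Substituting k = 45: v_45 = 45 · 67 = 3015.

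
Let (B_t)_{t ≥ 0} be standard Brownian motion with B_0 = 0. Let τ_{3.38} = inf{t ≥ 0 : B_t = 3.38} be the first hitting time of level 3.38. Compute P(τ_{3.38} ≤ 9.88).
P(τ_{3.38} ≤ 9.88) = 2(1 − Φ(3.38/√9.88)) = 2(1 − Φ(1.0753)) ≈ 0.2822

By the reflection principle for standard BM, P(τ_b ≤ t) = 2 · P(B_t ≥ b). Since B_t ~ N(0, t), P(B_t ≥ 3.38) = 1 − Φ(3.38/√t) = 1 − Φ(3.38/√9.88) = 1 − Φ(1.0753) ≈ 0.14112. Doubling: P(τ_{3.38} ≤ 9.88) ≈ 2 · 0.14112 = 0.28224 ≈ 0.2822.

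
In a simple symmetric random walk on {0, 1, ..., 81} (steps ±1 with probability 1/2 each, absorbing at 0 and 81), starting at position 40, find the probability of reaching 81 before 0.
P(hit 81 before 0) = 40/81

Let u_k = P(hit 81 before 0 | start at k). Then u_0 = 0, u_81 = 1, and u_k = u_{k-1}/2 + u_{k+1}/2 for 1 ≤ k ≤ 80. This harmonic recurrence is solved by u_k = k/81, giving u_40 = 40/81.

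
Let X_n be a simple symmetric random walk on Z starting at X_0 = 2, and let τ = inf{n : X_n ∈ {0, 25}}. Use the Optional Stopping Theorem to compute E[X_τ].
E[X_τ] = 2

X_n is a martingale and τ is a bounded-mean stopping time (indeed τ is finite a.s. with bounded expectation since the walk is in a bounded region). By the OST, E[X_τ] = E[X_0] = 2. Equivalently: E[X_τ] = 25 · P(hit 25 first) + 0 · P(hit 0 first) = 25 · (2/25) = 2.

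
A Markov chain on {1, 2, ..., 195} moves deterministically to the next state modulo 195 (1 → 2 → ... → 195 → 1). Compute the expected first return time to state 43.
E[T_43 | X_0 = 43] = 195

The chain cycles deterministically, so starting at state 43 it returns in exactly 195 steps. Equivalently, the stationary distribution is uniform π_j = 1/195 for every state j, so by Kac's formula E[T_43] = 1/π_43 = 195.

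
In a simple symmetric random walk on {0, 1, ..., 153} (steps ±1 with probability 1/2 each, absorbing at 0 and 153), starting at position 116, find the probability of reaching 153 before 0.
P(hit 153 before 0) = 116/153

Let u_k = P(hit 153 before 0 | start at k). Then u_0 = 0, u_153 = 1, and u_k = u_{k-1}/2 + u_{k+1}/2 for 1 ≤ k ≤ 152. This harmonic recurrence is solved by u_k = k/153, giving u_116 = 116/153.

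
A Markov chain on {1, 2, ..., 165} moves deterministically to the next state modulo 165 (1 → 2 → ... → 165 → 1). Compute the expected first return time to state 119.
E[T_119 | X_0 = 119] = 165

The chain cycles deterministically, so starting at state 119 it returns in exactly 165 steps. Equivalently, the stationary distribution is uniform π_j = 1/165 for every state j, so by Kac's formula E[T_119] = 1/π_119 = 165.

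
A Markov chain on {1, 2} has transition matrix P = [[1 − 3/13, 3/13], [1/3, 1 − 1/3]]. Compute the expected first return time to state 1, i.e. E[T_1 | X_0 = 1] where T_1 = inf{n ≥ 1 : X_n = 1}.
E[T_1 | X_0 = 1] = 1/π_1 = 22/13

For an irreducible recurrent Markov chain with stationary distribution π, E[T_i | X_0 = i] = 1/π_i (Kac's formula). Here π_1 = (1/3)/(3/13 + 1/3) = (1/3)/(22/39) = 13/22, so E[T_1 | X_0 = 1] = 1/π_1 = (3/13 + 1/3)/(1/3) = (22/39)/(1/3) = 22/13.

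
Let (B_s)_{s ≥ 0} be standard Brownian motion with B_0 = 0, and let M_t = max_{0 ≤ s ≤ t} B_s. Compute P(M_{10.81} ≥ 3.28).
P(M_{10.81} ≥ 3.28) = 2·P(B_{10.81} ≥ 3.28) = 2(1 − Φ(3.28/√10.81)) ≈ 0.3185

By the reflection principle for Brownian motion, P(M_t ≥ a) = 2 · P(B_t ≥ a) for a ≥ 0. Since B_t ~ N(0, t), P(B_t ≥ 3.28) = 1 − Φ(3.28/√t) = 1 − Φ(3.28/√10.81) = 1 − Φ(0.9976). So
  P(M_{10.81} ≥ 3.28) = 2(1 − Φ(0.9976)) ≈ 0.3185.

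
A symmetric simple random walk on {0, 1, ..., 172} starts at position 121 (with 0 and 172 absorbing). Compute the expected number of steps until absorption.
E[τ | X_0 = 121] = 6171

Let v_k = E[τ | X_0 = k]. Boundary: v_0 = v_172 = 0. Recurrence: v_k = 1 + (v_{k-1} + v_{k+1})/2 for 1 ≤ k ≤ 171. The particular solution to v_k − (v_{k-1} + v_{k+1})/2 = 1 is v_k = −k^2. Adding homogeneous solution A + B k and matching boundaries gives v_k = k (172 − k). Substituting k = 121: v_121 = 121 · 51 = 6171.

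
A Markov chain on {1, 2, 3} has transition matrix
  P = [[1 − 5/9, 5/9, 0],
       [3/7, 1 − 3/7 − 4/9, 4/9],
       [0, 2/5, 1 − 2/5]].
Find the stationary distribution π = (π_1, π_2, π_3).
π = (243/908, 315/908, 175/454)

This is a birth-death chain on three states, which satisfies detailed balance: π_1 · P_{12} = π_2 · P_{21} and π_2 · P_{23} = π_3 · P_{32}.
From π_1 · 5/9 = π_2 · 3/7: π_2/π_1 = (5/9)/(3/7) = 35/27.
From π_2 · 4/9 = π_3 · 2/5: π_3/π_2 = (4/9)/(2/5) = 10/9.
Take π_1 proportional to 1; then unnormalized π = (1, 35/27, 350/243). Normalize by dividing by the sum 908/243:
  π = (243/908, 315/908, 175/454).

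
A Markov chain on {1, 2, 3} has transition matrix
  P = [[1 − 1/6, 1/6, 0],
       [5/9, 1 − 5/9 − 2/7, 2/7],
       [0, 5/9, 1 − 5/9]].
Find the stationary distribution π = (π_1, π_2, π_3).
π = (350/509, 105/509, 54/509)

This is a birth-death chain on three states, which satisfies detailed balance: π_1 · P_{12} = π_2 · P_{21} and π_2 · P_{23} = π_3 · P_{32}.
From π_1 · 1/6 = π_2 · 5/9: π_2/π_1 = (1/6)/(5/9) = 3/10.
From π_2 · 2/7 = π_3 · 5/9: π_3/π_2 = (2/7)/(5/9) = 18/35.
Take π_1 proportional to 1; then unnormalized π = (1, 3/10, 27/175). Normalize by dividing by the sum 509/350:
  π = (350/509, 105/509, 54/509).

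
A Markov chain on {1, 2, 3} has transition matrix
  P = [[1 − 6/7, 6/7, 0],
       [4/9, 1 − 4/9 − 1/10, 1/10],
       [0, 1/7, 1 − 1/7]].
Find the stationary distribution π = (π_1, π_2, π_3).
π = (140/599, 270/599, 189/599)

This is a birth-death chain on three states, which satisfies detailed balance: π_1 · P_{12} = π_2 · P_{21} and π_2 · P_{23} = π_3 · P_{32}.
From π_1 · 6/7 = π_2 · 4/9: π_2/π_1 = (6/7)/(4/9) = 27/14.
From π_2 · 1/10 = π_3 · 1/7: π_3/π_2 = (1/10)/(1/7) = 7/10.
Take π_1 proportional to 1; then unnormalized π = (1, 27/14, 27/20). Normalize by dividing by the sum 599/140:
  π = (140/599, 270/599, 189/599).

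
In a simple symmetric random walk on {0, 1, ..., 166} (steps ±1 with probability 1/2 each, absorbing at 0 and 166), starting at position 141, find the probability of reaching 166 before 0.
P(hit 166 before 0) = 141/166

Let u_k = P(hit 166 before 0 | start at k). Then u_0 = 0, u_166 = 1, and u_k = u_{k-1}/2 + u_{k+1}/2 for 1 ≤ k ≤ 165. This harmonic recurrence is solved by u_k = k/166, giving u_141 = 141/166.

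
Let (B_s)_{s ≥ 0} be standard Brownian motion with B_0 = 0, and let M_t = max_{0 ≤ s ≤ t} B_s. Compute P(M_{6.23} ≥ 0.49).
P(M_{6.23} ≥ 0.49) = 2·P(B_{6.23} ≥ 0.49) = 2(1 − Φ(0.49/√6.23)) ≈ 0.8444

By the reflection principle for Brownian motion, P(M_t ≥ a) = 2 · P(B_t ≥ a) for a ≥ 0. Since B_t ~ N(0, t), P(B_t ≥ 0.49) = 1 − Φ(0.49/√t) = 1 − Φ(0.49/√6.23) = 1 − Φ(0.1963). So
  P(M_{6.23} ≥ 0.49) = 2(1 − Φ(0.1963)) ≈ 0.8444.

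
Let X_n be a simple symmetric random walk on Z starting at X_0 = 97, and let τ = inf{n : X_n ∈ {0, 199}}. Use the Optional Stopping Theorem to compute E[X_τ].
E[X_τ] = 97

X_n is a martingale and τ is a bounded-mean stopping time (indeed τ is finite a.s. with bounded expectation since the walk is in a bounded region). By the OST, E[X_τ] = E[X_0] = 97. Equivalently: E[X_τ] = 199 · P(hit 199 first) + 0 · P(hit 0 first) = 199 · (97/199) = 97.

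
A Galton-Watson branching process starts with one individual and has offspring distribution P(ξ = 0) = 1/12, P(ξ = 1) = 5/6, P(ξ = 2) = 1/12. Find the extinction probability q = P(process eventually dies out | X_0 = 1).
q = 1

Mean offspring μ = 0·1/12 + 1·5/6 + 2·1/12 = 1 ≤ 1. For μ ≤ 1 with offspring not concentrated at 1, the Galton-Watson process goes extinct almost surely, so q = 1.
(Algebraic check: The pgf is f(s) = 1/12 + 5/6·s + 1/12·s². The extinction probability q is the smallest fixed point of f in [0, 1]. Setting s = f(s):
  1/12·s² + (5/6 − 1)·s + 1/12 = 0
  1/12·s² − (1/12 + 1/12)·s + 1/12 = 0
which factors as (s − 1)·(1/12·s − 1/12) = 0, giving roots s = 1 and s = (1/12)/(1/12) = 1. Since 1 ≥ 1, the smallest root in [0, 1] is s = 1.)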